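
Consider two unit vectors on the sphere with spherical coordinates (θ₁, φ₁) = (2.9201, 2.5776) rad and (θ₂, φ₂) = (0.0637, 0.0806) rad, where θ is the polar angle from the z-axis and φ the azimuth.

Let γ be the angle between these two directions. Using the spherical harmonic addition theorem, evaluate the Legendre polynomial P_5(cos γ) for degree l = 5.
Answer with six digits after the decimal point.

Addition theorem: P_5(cos γ) = (4π/11) Σ_m Y*_{lm}(Ω₁) Y_{lm}(Ω₂), m = −5…5:
  m=-5: Y*=0.00023 + 0.00008j  Y=0.00000 - 0.00000j  product 0.00000 - 0.00000j
  m=-4: Y*=0.00211 + 0.00258j  Y=0.00002 - 0.00001j  product 0.00000 + 0.00000j
  m=-3: Y*=0.00335 + 0.02755j  Y=0.00069 - 0.00017j  product 0.00001 + 0.00002j
  m=-2: Y*=-0.06343 + 0.13376j  Y=0.01345 - 0.00219j  product -0.00056 + 0.00194j
  m=-1: Y*=-0.39827 + 0.25191j  Y=0.16028 - 0.01295j  product -0.06057 + 0.04553j
  m=+0: Y*=-0.62113 + 0.00000j  Y=0.90734 + 0.00000j  product -0.56358 + 0.00000j
  m=+1: Y*=0.39827 + 0.25191j  Y=-0.16028 - 0.01295j  product -0.06057 - 0.04553j
  m=+2: Y*=-0.06343 - 0.13376j  Y=0.01345 + 0.00219j  product -0.00056 - 0.00194j
  m=+3: Y*=-0.00335 + 0.02755j  Y=-0.00069 - 0.00017j  product 0.00001 - 0.00002j
  m=+4: Y*=0.00211 - 0.00258j  Y=0.00002 + 0.00001j  product 0.00000 - 0.00000j
  m=+5: Y*=-0.00023 + 0.00008j  Y=-0.00000 - 0.00000j  product 0.00000 + 0.00000j
Accumulated sum -0.68583 + 0.00000j; after 4π/(2l+1) scaling, -0.78349 + 0.00000j ⇒ P_5 = -0.783489

-0.783489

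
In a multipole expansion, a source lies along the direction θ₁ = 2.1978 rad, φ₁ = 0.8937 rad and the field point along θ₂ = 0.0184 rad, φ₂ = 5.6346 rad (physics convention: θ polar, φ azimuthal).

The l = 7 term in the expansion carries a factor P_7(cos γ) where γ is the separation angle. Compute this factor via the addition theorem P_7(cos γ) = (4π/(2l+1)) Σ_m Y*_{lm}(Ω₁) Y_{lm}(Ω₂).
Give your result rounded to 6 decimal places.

Expand P_7 via completeness: Σ_{m} conj(Y_{7,m}) at Ω₁ times Y_{7,m} at Ω₂ —
  [-7]  conj(Y_{7,-7})(Ω₁) = 0.11414 - 0.00312j ; Y_{7,-7}(Ω₂) = -0.00000 - 0.00000j ; Δ = -0.00000 - 0.00000j
  [-6]  conj(Y_{7,-6})(Ω₁) = -0.18729 + 0.24646j ; Y_{7,-6}(Ω₂) = -0.00000 - 0.00000j ; Δ = 0.00000 - 0.00000j
  [-5]  conj(Y_{7,-5})(Ω₁) = -0.10722 - 0.43089j ; Y_{7,-5}(Ω₂) = -0.00000 - 0.00000j ; Δ = 0.00000 + 0.00000j
  [-4]  conj(Y_{7,-4})(Ω₁) = 0.24790 + 0.11465j ; Y_{7,-4}(Ω₂) = -0.00000 + 0.00000j ; Δ = -0.00000 + 0.00000j
  [-3]  conj(Y_{7,-3})(Ω₁) = 0.14600 - 0.07243j ; Y_{7,-3}(Ω₂) = -0.00002 + 0.00005j ; Δ = 0.00000 + 0.00001j
  [-2]  conj(Y_{7,-2})(Ω₁) = -0.07660 + 0.34808j ; Y_{7,-2}(Ω₂) = 0.00069 + 0.00244j ; Δ = -0.00090 + 0.00005j
  [-1]  conj(Y_{7,-1})(Ω₁) = 0.01019 + 0.01267j ; Y_{7,-1}(Ω₂) = 0.05980 + 0.04533j ; Δ = 0.00003 + 0.00122j
  [+0]  conj(Y_{7,0})(Ω₁) = -0.35314 + 0.00000j ; Y_{7,0}(Ω₂) = 1.08738 + 0.00000j ; Δ = -0.38399 + 0.00000j
  [+1]  conj(Y_{7,1})(Ω₁) = -0.01019 + 0.01267j ; Y_{7,1}(Ω₂) = -0.05980 + 0.04533j ; Δ = 0.00003 - 0.00122j
  [+2]  conj(Y_{7,2})(Ω₁) = -0.07660 - 0.34808j ; Y_{7,2}(Ω₂) = 0.00069 - 0.00244j ; Δ = -0.00090 - 0.00005j
  [+3]  conj(Y_{7,3})(Ω₁) = -0.14600 - 0.07243j ; Y_{7,3}(Ω₂) = 0.00002 + 0.00005j ; Δ = 0.00000 - 0.00001j
  [+4]  conj(Y_{7,4})(Ω₁) = 0.24790 - 0.11465j ; Y_{7,4}(Ω₂) = -0.00000 - 0.00000j ; Δ = -0.00000 - 0.00000j
  [+5]  conj(Y_{7,5})(Ω₁) = 0.10722 - 0.43089j ; Y_{7,5}(Ω₂) = 0.00000 - 0.00000j ; Δ = 0.00000 - 0.00000j
  [+6]  conj(Y_{7,6})(Ω₁) = -0.18729 - 0.24646j ; Y_{7,6}(Ω₂) = -0.00000 + 0.00000j ; Δ = 0.00000 + 0.00000j
  [+7]  conj(Y_{7,7})(Ω₁) = -0.11414 - 0.00312j ; Y_{7,7}(Ω₂) = 0.00000 - 0.00000j ; Δ = -0.00000 + 0.00000j
Total Σ_m = -0.38573 - 0.00000j. Multiply by 0.837758: -0.32315 - 0.00000j. P_7(cos γ) = -0.323149

-0.323149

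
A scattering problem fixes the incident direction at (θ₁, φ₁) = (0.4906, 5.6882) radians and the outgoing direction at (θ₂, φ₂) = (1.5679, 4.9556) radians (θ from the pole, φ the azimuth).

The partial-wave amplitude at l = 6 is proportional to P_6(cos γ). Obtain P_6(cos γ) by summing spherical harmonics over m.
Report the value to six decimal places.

0.227202

Summing Y*_{l m}(θ₁,φ₁)·Y_{l m}(θ₂,φ₂) over m ∈ [−6, 6]; prefactor 4π/(2·6+1) = 0.966644:
  m=-6: -0.004807+0.002195i × -0.053765+0.480071i = -0.000795-0.002426i  (running Σ = -0.000795-0.002426i)
  m=-5: -0.033796-0.005685i × +0.004545+0.001684i = -0.000144-0.000083i  (running Σ = -0.000939-0.002509i)
  m=-4: -0.096168-0.091706i × -0.200829+0.294844i = +0.046352-0.009937i  (running Σ = +0.045413-0.012446i)
  m=-3: -0.070985-0.326377i × +0.003773+0.004219i = +0.001109-0.001531i  (running Σ = +0.046522-0.013977i)
  m=-2: +0.187327-0.467883i × -0.287872+0.152227i = +0.017298+0.163207i  (running Σ = +0.063820+0.149230i)
  m=-1: +0.231774-0.156865i × +0.001437+0.005790i = +0.001241+0.001117i  (running Σ = +0.065062+0.150347i)
  m=0: -0.330152-0.000000i × -0.317790+0.000000i = +0.104919+0.000000i  (running Σ = +0.169981+0.150347i)
  m=1: -0.231774-0.156865i × -0.001437+0.005790i = +0.001241-0.001117i  (running Σ = +0.171222+0.149230i)
  m=2: +0.187327+0.467883i × -0.287872-0.152227i = +0.017298-0.163207i  (running Σ = +0.188520-0.013977i)
  m=3: +0.070985-0.326377i × -0.003773+0.004219i = +0.001109+0.001531i  (running Σ = +0.189630-0.012446i)
  m=4: -0.096168+0.091706i × -0.200829-0.294844i = +0.046352+0.009937i  (running Σ = +0.235982-0.002509i)
  m=5: +0.033796-0.005685i × -0.004545+0.001684i = -0.000144+0.000083i  (running Σ = +0.235838-0.002426i)
  m=6: -0.004807-0.002195i × -0.053765-0.480071i = -0.000795+0.002426i  (running Σ = +0.235042-0.000000i)
Σ over m = +0.235042-0.000000i; ×(4π/13) → +0.227202-0.000000i. Real part: 0.227202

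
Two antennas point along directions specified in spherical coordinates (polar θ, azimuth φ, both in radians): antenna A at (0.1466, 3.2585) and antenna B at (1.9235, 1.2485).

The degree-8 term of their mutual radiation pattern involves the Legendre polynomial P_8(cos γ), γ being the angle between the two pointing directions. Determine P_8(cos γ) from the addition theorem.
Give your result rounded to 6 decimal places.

-0.266980

Expand P_8 via completeness: Σ_{m} conj(Y_{8,m}) at Ω₁ times Y_{8,m} at Ω₂ —
  term(m=-8) = -0.00000 - 0.00000j   from Y*(Ω₁)=0.00000 + 0.00000j, Y(Ω₂)=-0.26216 + 0.16554j
  term(m=-7) = -0.00000 - 0.00000j   from Y*(Ω₁)=-0.00000 - 0.00000j, Y(Ω₂)=0.35345 + 0.28892j
  term(m=-6) = 0.00001 - 0.00000j   from Y*(Ω₁)=0.00004 + 0.00003j, Y(Ω₂)=0.07211 - 0.18985j
  term(m=-5) = -0.00013 - 0.00009j   from Y*(Ω₁)=-0.00052 - 0.00034j, Y(Ω₂)=0.24720 + 0.01006j
  term(m=-4) = 0.00033 - 0.00177j   from Y*(Ω₁)=0.00520 + 0.00263j, Y(Ω₂)=-0.08582 - 0.29664j
  term(m=-3) = -0.00439 + 0.00114j   from Y*(Ω₁)=-0.03771 - 0.01380j, Y(Ω₂)=0.09295 - 0.06412j
  term(m=-2) = -0.04053 - 0.04887j   from Y*(Ω₁)=0.18997 + 0.04524j, Y(Ω₂)=-0.25989 - 0.19536j
  term(m=-1) = -0.01323 + 0.02815j   from Y*(Ω₁)=-0.58924 - 0.06920j, Y(Ω₂)=0.01661 - 0.04973j
  term(m=+0) = -0.24531 + 0.00000j   from Y*(Ω₁)=0.75450 + 0.00000j, Y(Ω₂)=-0.32513 + 0.00000j
  term(m=+1) = -0.01323 - 0.02815j   from Y*(Ω₁)=0.58924 - 0.06920j, Y(Ω₂)=-0.01661 - 0.04973j
  term(m=+2) = -0.04053 + 0.04887j   from Y*(Ω₁)=0.18997 - 0.04524j, Y(Ω₂)=-0.25989 + 0.19536j
  term(m=+3) = -0.00439 - 0.00114j   from Y*(Ω₁)=0.03771 - 0.01380j, Y(Ω₂)=-0.09295 - 0.06412j
  term(m=+4) = 0.00033 + 0.00177j   from Y*(Ω₁)=0.00520 - 0.00263j, Y(Ω₂)=-0.08582 + 0.29664j
  term(m=+5) = -0.00013 + 0.00009j   from Y*(Ω₁)=0.00052 - 0.00034j, Y(Ω₂)=-0.24720 + 0.01006j
  term(m=+6) = 0.00001 + 0.00000j   from Y*(Ω₁)=0.00004 - 0.00003j, Y(Ω₂)=0.07211 + 0.18985j
  term(m=+7) = -0.00000 + 0.00000j   from Y*(Ω₁)=0.00000 - 0.00000j, Y(Ω₂)=-0.35345 + 0.28892j
  term(m=+8) = -0.00000 + 0.00000j   from Y*(Ω₁)=0.00000 - 0.00000j, Y(Ω₂)=-0.26216 - 0.16554j
Accumulated sum -0.36118 + 0.00000j; after 4π/(2l+1) scaling, -0.26698 + 0.00000j ⇒ P_8 = -0.266980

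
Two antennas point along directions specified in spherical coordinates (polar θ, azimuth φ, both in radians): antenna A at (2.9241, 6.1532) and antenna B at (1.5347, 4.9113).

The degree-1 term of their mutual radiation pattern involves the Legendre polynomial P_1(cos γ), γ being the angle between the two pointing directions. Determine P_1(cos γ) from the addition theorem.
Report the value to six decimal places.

0.034414

Term-by-term m-sum for l=1 (normalisation 4π/3 = 4.188790):
  term(m=-1) = (0.008314, 0.024361)   from Y*(Ω₁)=(0.073922, -0.009663), Y(Ω₂)=(0.068226, 0.338461)
  term(m=+0) = (-0.008413, -0.000000)   from Y*(Ω₁)=(-0.477092, -0.000000), Y(Ω₂)=(0.017633, 0.000000)
  term(m=+1) = (0.008314, -0.024361)   from Y*(Ω₁)=(-0.073922, -0.009663), Y(Ω₂)=(-0.068226, 0.338461)
Σ over m = (0.008216, 0.000000); ×(4π/3) → (0.034414, 0.000000). Real part: 0.034414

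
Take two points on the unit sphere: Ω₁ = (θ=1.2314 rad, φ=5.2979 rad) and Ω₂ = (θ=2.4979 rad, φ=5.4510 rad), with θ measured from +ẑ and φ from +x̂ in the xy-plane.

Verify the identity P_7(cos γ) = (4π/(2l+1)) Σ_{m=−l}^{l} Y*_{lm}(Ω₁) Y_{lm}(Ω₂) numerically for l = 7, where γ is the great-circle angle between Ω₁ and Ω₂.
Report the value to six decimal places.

-0.234279

Expand P_7 via completeness: Σ_{m} conj(Y_{7,m}) at Ω₁ times Y_{7,m} at Ω₂ —
  m=-7: (0.270963, -0.190922) × (0.012578, -0.006199) = (0.002225, -0.004081)  (running Σ = (0.002225, -0.004081))
  m=-6: (0.408012, 0.158945) × (-0.019374, 0.067193) = (-0.018585, 0.024336)  (running Σ = (-0.016360, 0.020255))
  m=-5: (0.025615, 0.117842) × (-0.109531, -0.178065) = (0.018178, -0.017469)  (running Σ = (0.001818, 0.002787))
  m=-4: (0.209921, -0.215947) × (0.397882, 0.075345) = (0.099794, -0.070105)  (running Σ = (0.101612, -0.067318))
  m=-3: (0.233236, 0.043826) × (-0.369039, 0.277666) = (-0.098242, 0.048588)  (running Σ = (0.003370, -0.018730))
  m=-2: (-0.082287, -0.194750) × (0.013307, -0.141791) = (-0.028709, 0.009076)  (running Σ = (-0.025339, -0.009654))
  m=-1: (0.148651, -0.224185) × (-0.229634, -0.252194) = (-0.090673, 0.013992)  (running Σ = (-0.116013, 0.004338))
  m=0: (-0.182230, -0.000000) × (0.261342, 0.000000) = (-0.047624, -0.000000)  (running Σ = (-0.163637, 0.004338))
  m=1: (-0.148651, -0.224185) × (0.229634, -0.252194) = (-0.090673, -0.013992)  (running Σ = (-0.254311, -0.009654))
  m=2: (-0.082287, 0.194750) × (0.013307, 0.141791) = (-0.028709, -0.009076)  (running Σ = (-0.283019, -0.018730))
  m=3: (-0.233236, 0.043826) × (0.369039, 0.277666) = (-0.098242, -0.048588)  (running Σ = (-0.381262, -0.067318))
  m=4: (0.209921, 0.215947) × (0.397882, -0.075345) = (0.099794, 0.070105)  (running Σ = (-0.281468, 0.002787))
  m=5: (-0.025615, 0.117842) × (0.109531, -0.178065) = (0.018178, 0.017469)  (running Σ = (-0.263290, 0.020255))
  m=6: (0.408012, -0.158945) × (-0.019374, -0.067193) = (-0.018585, -0.024336)  (running Σ = (-0.281875, -0.004081))
  m=7: (-0.270963, -0.190922) × (-0.012578, -0.006199) = (0.002225, 0.004081)  (running Σ = (-0.279650, -0.000000))
Total Σ_m = (-0.279650, -0.000000). Multiply by 0.837758: (-0.234279, -0.000000). P_7(cos γ) = -0.234279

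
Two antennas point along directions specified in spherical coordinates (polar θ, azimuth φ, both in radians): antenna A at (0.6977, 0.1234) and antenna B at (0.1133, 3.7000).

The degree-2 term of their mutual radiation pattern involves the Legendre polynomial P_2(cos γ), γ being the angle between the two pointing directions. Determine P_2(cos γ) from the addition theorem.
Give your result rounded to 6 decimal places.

0.225661

Summing Y*_{l m}(θ₁,φ₁)·Y_{l m}(θ₂,φ₂) over m ∈ [−2, 2]; prefactor 4π/(2·2+1) = 2.513274:
  [-2]  conj(Y_{2,-2})(Ω₁) = +0.154604+0.038950i ; Y_{2,-2}(Ω₂) = +0.002165-0.004437i ; Δ = +0.000508-0.000602i
  [-1]  conj(Y_{2,-1})(Ω₁) = +0.377456+0.046816i ; Y_{2,-1}(Ω₂) = -0.073600+0.045981i ; Δ = -0.029933+0.013910i
  [+0]  conj(Y_{2,0})(Ω₁) = +0.240249-0.000000i ; Y_{2,0}(Ω₂) = +0.618689+0.000000i ; Δ = +0.148639+0.000000i
  [+1]  conj(Y_{2,1})(Ω₁) = -0.377456+0.046816i ; Y_{2,1}(Ω₂) = +0.073600+0.045981i ; Δ = -0.029933-0.013910i
  [+2]  conj(Y_{2,2})(Ω₁) = +0.154604-0.038950i ; Y_{2,2}(Ω₂) = +0.002165+0.004437i ; Δ = +0.000508+0.000602i
Σ over m = +0.089788+0.000000i; ×(4π/5) → +0.225661+0.000000i. Real part: 0.225661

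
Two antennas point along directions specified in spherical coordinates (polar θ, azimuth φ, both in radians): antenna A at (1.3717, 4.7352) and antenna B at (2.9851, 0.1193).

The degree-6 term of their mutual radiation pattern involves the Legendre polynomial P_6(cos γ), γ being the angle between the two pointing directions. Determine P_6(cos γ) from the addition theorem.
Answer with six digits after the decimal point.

Summing Y*_{l m}(θ₁,φ₁)·Y_{l m}(θ₂,φ₂) over m ∈ [−6, 6]; prefactor 4π/(2·6+1) = 0.966644:
  term(m=-6) = -0.00000 + 0.00000j   from Y*(Ω₁)=-0.42457 - 0.05848j, Y(Ω₂)=0.00001 - 0.00000j
  term(m=-5) = 0.00002 + 0.00004j   from Y*(Ω₁)=0.03409 - 0.29761j, Y(Ω₂)=-0.00013 + 0.00009j
  term(m=-4) = -0.00036 + 0.00014j   from Y*(Ω₁)=-0.18689 - 0.01710j, Y(Ω₂)=0.00182 - 0.00094j
  term(m=-3) = 0.00168 + 0.00563j   from Y*(Ω₁)=0.02132 - 0.31110j, Y(Ω₂)=-0.01764 + 0.00660j
  term(m=-2) = -0.01250 + 0.00244j   from Y*(Ω₁)=-0.10828 - 0.00494j, Y(Ω₂)=0.11418 - 0.02777j
  term(m=-1) = 0.01352 + 0.13967j   from Y*(Ω₁)=0.00706 - 0.30958j, Y(Ω₂)=-0.44994 + 0.05393j
  term(m=+0) = -0.06675 + 0.00000j   from Y*(Ω₁)=-0.08650 + 0.00000j, Y(Ω₂)=0.77166 + 0.00000j
  term(m=+1) = 0.01352 - 0.13967j   from Y*(Ω₁)=-0.00706 - 0.30958j, Y(Ω₂)=0.44994 + 0.05393j
  term(m=+2) = -0.01250 - 0.00244j   from Y*(Ω₁)=-0.10828 + 0.00494j, Y(Ω₂)=0.11418 + 0.02777j
  term(m=+3) = 0.00168 - 0.00563j   from Y*(Ω₁)=-0.02132 - 0.31110j, Y(Ω₂)=0.01764 + 0.00660j
  term(m=+4) = -0.00036 - 0.00014j   from Y*(Ω₁)=-0.18689 + 0.01710j, Y(Ω₂)=0.00182 + 0.00094j
  term(m=+5) = 0.00002 - 0.00004j   from Y*(Ω₁)=-0.03409 - 0.29761j, Y(Ω₂)=0.00013 + 0.00009j
  term(m=+6) = -0.00000 - 0.00000j   from Y*(Ω₁)=-0.42457 + 0.05848j, Y(Ω₂)=0.00001 + 0.00000j
Σ over m = -0.06204 - 0.00000j; ×(4π/13) → -0.05997 - 0.00000j. Real part: -0.059969

-0.059969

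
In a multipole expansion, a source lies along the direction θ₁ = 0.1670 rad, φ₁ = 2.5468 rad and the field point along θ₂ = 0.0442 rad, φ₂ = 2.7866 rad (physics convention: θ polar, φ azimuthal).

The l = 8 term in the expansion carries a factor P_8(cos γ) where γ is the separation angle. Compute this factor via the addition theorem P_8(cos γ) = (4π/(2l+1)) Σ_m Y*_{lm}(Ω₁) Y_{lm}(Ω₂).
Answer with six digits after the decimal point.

0.739684

Addition theorem: P_8(cos γ) = (4π/17) Σ_m Y*_{lm}(Ω₁) Y_{lm}(Ω₂), m = −8…8:
  m=-8: +0.000000+0.000000i × -0.000000+0.000000i = -0.000000-0.000000i  (running Σ = -0.000000-0.000000i)
  m=-7: +0.000004-0.000006i × +0.000000-0.000000i = -0.000000-0.000000i  (running Σ = -0.000000-0.000000i)
  m=-6: -0.000098+0.000045i × -0.000000+0.000000i = +0.000000-0.000000i  (running Σ = +0.000000-0.000000i)
  m=-5: +0.001162+0.000197i × +0.000000-0.000002i = +0.000000-0.000000i  (running Σ = +0.000000-0.000000i)
  m=-4: -0.006943-0.006631i × +0.000008+0.000051i = +0.000000-0.000000i  (running Σ = +0.000000-0.000000i)
  m=-3: +0.012236+0.056417i × -0.000580-0.001047i = +0.000052-0.000046i  (running Σ = +0.000052-0.000046i)
  m=-2: +0.090694-0.226271i × +0.015119+0.012995i = +0.004311-0.002242i  (running Σ = +0.004364-0.002288i)
  m=-1: -0.526210+0.355991i × -0.200970-0.074499i = +0.132273-0.032341i  (running Σ = +0.136637-0.034630i)
  m=0: +0.647968-0.000000i × +1.122560+0.000000i = +0.727383+0.000000i  (running Σ = +0.864020-0.034630i)
  m=1: +0.526210+0.355991i × +0.200970-0.074499i = +0.132273+0.032341i  (running Σ = +0.996293-0.002288i)
  m=2: +0.090694+0.226271i × +0.015119-0.012995i = +0.004311+0.002242i  (running Σ = +1.000605-0.000046i)
  m=3: -0.012236+0.056417i × +0.000580-0.001047i = +0.000052+0.000046i  (running Σ = +1.000656-0.000000i)
  m=4: -0.006943+0.006631i × +0.000008-0.000051i = +0.000000+0.000000i  (running Σ = +1.000657-0.000000i)
  m=5: -0.001162+0.000197i × -0.000000-0.000002i = +0.000000+0.000000i  (running Σ = +1.000657-0.000000i)
  m=6: -0.000098-0.000045i × -0.000000-0.000000i = +0.000000+0.000000i  (running Σ = +1.000657-0.000000i)
  m=7: -0.000004-0.000006i × -0.000000-0.000000i = -0.000000+0.000000i  (running Σ = +1.000657+0.000000i)
  m=8: +0.000000-0.000000i × -0.000000-0.000000i = -0.000000+0.000000i  (running Σ = +1.000657+0.000000i)
Σ over m = +1.000657+0.000000i; ×(4π/17) → +0.739684+0.000000i. Real part: 0.739684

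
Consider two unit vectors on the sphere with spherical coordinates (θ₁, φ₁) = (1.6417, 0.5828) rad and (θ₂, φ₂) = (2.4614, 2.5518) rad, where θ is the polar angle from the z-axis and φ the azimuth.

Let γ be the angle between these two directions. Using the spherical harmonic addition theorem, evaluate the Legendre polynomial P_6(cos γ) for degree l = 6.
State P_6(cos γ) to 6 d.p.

Addition theorem: P_6(cos γ) = (4π/13) Σ_m Y*_{lm}(Ω₁) Y_{lm}(Ω₂), m = −6…6:
  term(m=-6) = (0.010388, 0.009723)   from Y*(Ω₁)=(-0.446142, -0.165492), Y(Ω₂)=(-0.027574, -0.011566)
  term(m=-5) = (-0.013686, 0.006115)   from Y*(Ω₁)=(0.114054, -0.026415), Y(Ω₂)=(-0.125671, 0.024512)
  term(m=-4) = (0.002317, 0.105211)   from Y*(Ω₁)=(0.229997, -0.241791), Y(Ω₂)=(-0.223652, 0.222324)
  term(m=-3) = (-0.057668, -0.022778)   from Y*(Ω₁)=(-0.023828, 0.132751), Y(Ω₂)=(-0.090693, 0.450683)
  term(m=-2) = (-0.057852, 0.059140)   from Y*(Ω₁)=(0.116310, 0.271162), Y(Ω₂)=(0.106915, 0.259207)
  term(m=-1) = (0.011877, 0.028233)   from Y*(Ω₁)=(-0.117895, -0.077714), Y(Ω₂)=(-0.180272, -0.120648)
  term(m=+0) = (0.101515, 0.000000)   from Y*(Ω₁)=(-0.284848, -0.000000), Y(Ω₂)=(-0.356383, 0.000000)
  term(m=+1) = (0.011877, -0.028233)   from Y*(Ω₁)=(0.117895, -0.077714), Y(Ω₂)=(0.180272, -0.120648)
  term(m=+2) = (-0.057852, -0.059140)   from Y*(Ω₁)=(0.116310, -0.271162), Y(Ω₂)=(0.106915, -0.259207)
  term(m=+3) = (-0.057668, 0.022778)   from Y*(Ω₁)=(0.023828, 0.132751), Y(Ω₂)=(0.090693, 0.450683)
  term(m=+4) = (0.002317, -0.105211)   from Y*(Ω₁)=(0.229997, 0.241791), Y(Ω₂)=(-0.223652, -0.222324)
  term(m=+5) = (-0.013686, -0.006115)   from Y*(Ω₁)=(-0.114054, -0.026415), Y(Ω₂)=(0.125671, 0.024512)
  term(m=+6) = (0.010388, -0.009723)   from Y*(Ω₁)=(-0.446142, 0.165492), Y(Ω₂)=(-0.027574, 0.011566)
Σ over m = (-0.107731, 0.000000); ×(4π/13) → (-0.104138, 0.000000). Real part: -0.104138

-0.104138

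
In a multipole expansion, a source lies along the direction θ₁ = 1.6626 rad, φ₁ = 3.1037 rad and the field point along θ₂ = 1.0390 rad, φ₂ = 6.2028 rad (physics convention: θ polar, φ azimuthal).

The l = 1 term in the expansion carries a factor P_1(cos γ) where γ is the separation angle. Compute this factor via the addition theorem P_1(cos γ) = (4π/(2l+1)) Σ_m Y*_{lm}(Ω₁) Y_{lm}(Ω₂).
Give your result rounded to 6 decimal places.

-0.903980

Summing Y*_{l m}(θ₁,φ₁)·Y_{l m}(θ₂,φ₂) over m ∈ [−1, 1]; prefactor 4π/(2·1+1) = 4.188790:
  [-1]  conj(Y_{1,-1})(Ω₁) = -0.34379 + 0.01303j ; Y_{1,-1}(Ω₂) = 0.29682 + 0.02391j ; Δ = -0.10236 - 0.00435j
  [+0]  conj(Y_{1,0})(Ω₁) = -0.04479 + 0.00000j ; Y_{1,0}(Ω₂) = 0.24776 + 0.00000j ; Δ = -0.01110 + 0.00000j
  [+1]  conj(Y_{1,1})(Ω₁) = 0.34379 + 0.01303j ; Y_{1,1}(Ω₂) = -0.29682 + 0.02391j ; Δ = -0.10236 + 0.00435j
Σ over m = -0.21581 + 0.00000j; ×(4π/3) → -0.90398 + 0.00000j. Real part: -0.903980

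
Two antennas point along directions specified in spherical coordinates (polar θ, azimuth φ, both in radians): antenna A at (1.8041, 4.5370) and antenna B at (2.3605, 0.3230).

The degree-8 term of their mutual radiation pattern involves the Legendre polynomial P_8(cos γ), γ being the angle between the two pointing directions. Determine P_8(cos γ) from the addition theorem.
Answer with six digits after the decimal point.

Addition theorem: P_8(cos γ) = (4π/17) Σ_m Y*_{lm}(Ω₁) Y_{lm}(Ω₂), m = −8…8:
  m=-8: Y*=(0.069056, -0.407951)  Y=(-0.026405, -0.016466)  product (-0.008541, 0.009635)
  m=-7: Y*=(-0.370365, -0.132294)  Y=(0.079939, 0.096816)  product (-0.016798, -0.046432)
  m=-6: Y*=(0.031361, -0.054969)  Y=(-0.108049, -0.280902)  product (-0.018829, -0.002870)
  m=-5: Y*=(-0.276942, -0.230369)  Y=(0.020150, 0.455544)  product (0.099363, -0.130801)
  m=-4: Y*=(-0.047230, 0.039907)  Y=(0.101088, -0.353145)  product (0.009319, 0.020713)
  m=-3: Y*=(-0.160802, -0.276874)  Y=(0.023690, -0.034495)  product (-0.013360, -0.001012)
  m=-2: Y*=(-0.108136, 0.039568)  Y=(-0.304553, 0.229606)  product (0.023848, -0.036879)
  m=-1: Y*=(-0.051966, -0.293248)  Y=(0.135881, -0.045482)  product (-0.020399, -0.037483)
  m=+0: Y*=(-0.130218, -0.000000)  Y=(0.342006, 0.000000)  product (-0.044535, -0.000000)
  m=+1: Y*=(0.051966, -0.293248)  Y=(-0.135881, -0.045482)  product (-0.020399, 0.037483)
  m=+2: Y*=(-0.108136, -0.039568)  Y=(-0.304553, -0.229606)  product (0.023848, 0.036879)
  m=+3: Y*=(0.160802, -0.276874)  Y=(-0.023690, -0.034495)  product (-0.013360, 0.001012)
  m=+4: Y*=(-0.047230, -0.039907)  Y=(0.101088, 0.353145)  product (0.009319, -0.020713)
  m=+5: Y*=(0.276942, -0.230369)  Y=(-0.020150, 0.455544)  product (0.099363, 0.130801)
  m=+6: Y*=(0.031361, 0.054969)  Y=(-0.108049, 0.280902)  product (-0.018829, 0.002870)
  m=+7: Y*=(0.370365, -0.132294)  Y=(-0.079939, 0.096816)  product (-0.016798, 0.046432)
  m=+8: Y*=(0.069056, 0.407951)  Y=(-0.026405, 0.016466)  product (-0.008541, -0.009635)
Σ over m = (0.064668, 0.000000); ×(4π/17) → (0.047803, 0.000000). Real part: 0.047803

0.047803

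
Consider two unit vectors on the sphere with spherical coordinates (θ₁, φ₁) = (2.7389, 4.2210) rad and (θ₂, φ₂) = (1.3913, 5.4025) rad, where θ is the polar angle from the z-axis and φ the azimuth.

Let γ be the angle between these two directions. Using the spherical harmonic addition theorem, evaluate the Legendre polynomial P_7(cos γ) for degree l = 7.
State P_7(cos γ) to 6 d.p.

0.039050

Summing Y*_{l m}(θ₁,φ₁)·Y_{l m}(θ₂,φ₂) over m ∈ [−7, 7]; prefactor 4π/(2·7+1) = 0.837758:
  m=-7: Y*=-0.000209-0.000679i  Y=+0.443317-0.052730i  product -0.000128-0.000290i
  m=-6: Y*=-0.006120-0.001198i  Y=+0.164001-0.254897i  product -0.001309+0.001363i
  m=-5: Y*=-0.021458+0.026284i  Y=+0.060257+0.188786i  product -0.006255-0.002467i
  m=-4: Y*=+0.049019+0.117655i  Y=+0.294729+0.118111i  product +0.000551+0.040466i
  m=-3: Y*=+0.328639+0.031855i  Y=-0.096354+0.052581i  product -0.033341+0.014211i
  m=-2: Y*=+0.298517-0.447760i  Y=-0.059622+0.309056i  product +0.120585+0.118955i
  m=-1: Y*=-0.174566-0.326186i  Y=-0.047451-0.057480i  product -0.010466+0.025512i
  m=+0: Y*=+0.296329-0.000000i  Y=-0.312698+0.000000i  product -0.092662+0.000000i
  m=+1: Y*=+0.174566-0.326186i  Y=+0.047451-0.057480i  product -0.010466-0.025512i
  m=+2: Y*=+0.298517+0.447760i  Y=-0.059622-0.309056i  product +0.120585-0.118955i
  m=+3: Y*=-0.328639+0.031855i  Y=+0.096354+0.052581i  product -0.033341-0.014211i
  m=+4: Y*=+0.049019-0.117655i  Y=+0.294729-0.118111i  product +0.000551-0.040466i
  m=+5: Y*=+0.021458+0.026284i  Y=-0.060257+0.188786i  product -0.006255+0.002467i
  m=+6: Y*=-0.006120+0.001198i  Y=+0.164001+0.254897i  product -0.001309-0.001363i
  m=+7: Y*=+0.000209-0.000679i  Y=-0.443317-0.052730i  product -0.000128+0.000290i
Total Σ_m = +0.046612-0.000000i. Multiply by 0.837758: +0.039050-0.000000i. P_7(cos γ) = 0.039050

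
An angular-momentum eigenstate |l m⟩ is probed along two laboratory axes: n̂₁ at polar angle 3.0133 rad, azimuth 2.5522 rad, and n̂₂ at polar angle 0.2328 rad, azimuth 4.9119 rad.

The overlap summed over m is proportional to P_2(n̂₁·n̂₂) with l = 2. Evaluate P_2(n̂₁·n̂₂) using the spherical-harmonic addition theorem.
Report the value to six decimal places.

Summing Y*_{l m}(θ₁,φ₁)·Y_{l m}(θ₂,φ₂) over m ∈ [−2, 2]; prefactor 4π/(2·2+1) = 2.513274:
  m=-2: Y*=(0.002416, -0.005843)  Y=(-0.018944, 0.007988)  product (0.000001, 0.000130)
  m=-1: Y*=(0.081489, -0.054490)  Y=(0.034370, 0.169981)  product (0.012063, 0.011979)
  m=+0: Y*=(0.615295, -0.000000)  Y=(0.580424, 0.000000)  product (0.357132, 0.000000)
  m=+1: Y*=(-0.081489, -0.054490)  Y=(-0.034370, 0.169981)  product (0.012063, -0.011979)
  m=+2: Y*=(0.002416, 0.005843)  Y=(-0.018944, -0.007988)  product (0.000001, -0.000130)
Accumulated sum (0.381260, -0.000000); after 4π/(2l+1) scaling, (0.958211, -0.000000) ⇒ P_2 = 0.958211

0.958211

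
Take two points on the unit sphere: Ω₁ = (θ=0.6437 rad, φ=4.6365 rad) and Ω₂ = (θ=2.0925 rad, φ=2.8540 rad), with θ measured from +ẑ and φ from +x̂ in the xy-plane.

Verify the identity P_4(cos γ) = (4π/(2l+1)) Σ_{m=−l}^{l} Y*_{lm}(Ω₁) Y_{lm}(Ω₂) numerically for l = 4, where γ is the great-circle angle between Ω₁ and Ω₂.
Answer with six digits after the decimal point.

Addition theorem: P_4(cos γ) = (4π/9) Σ_m Y*_{lm}(Ω₁) Y_{lm}(Ω₂), m = −4…4:
  term(m=-4) = +0.009508+0.010754i   from Y*(Ω₁)=+0.054788-0.017162i, Y(Ω₂)=+0.102043+0.228242i
  term(m=-3) = -0.052193+0.070821i   from Y*(Ω₁)=+0.048849+0.210844i, Y(Ω₂)=+0.264350+0.308788i
  term(m=-2) = -0.070961-0.031980i   from Y*(Ω₁)=-0.414333+0.063374i, Y(Ω₂)=+0.155815+0.101016i
  term(m=-1) = -0.018195+0.084657i   from Y*(Ω₁)=-0.025460-0.334850i, Y(Ω₂)=-0.247260-0.073138i
  term(m=+0) = +0.047880+0.000000i   from Y*(Ω₁)=-0.197483-0.000000i, Y(Ω₂)=-0.242451+0.000000i
  term(m=+1) = -0.018195-0.084657i   from Y*(Ω₁)=+0.025460-0.334850i, Y(Ω₂)=+0.247260-0.073138i
  term(m=+2) = -0.070961+0.031980i   from Y*(Ω₁)=-0.414333-0.063374i, Y(Ω₂)=+0.155815-0.101016i
  term(m=+3) = -0.052193-0.070821i   from Y*(Ω₁)=-0.048849+0.210844i, Y(Ω₂)=-0.264350+0.308788i
  term(m=+4) = +0.009508-0.010754i   from Y*(Ω₁)=+0.054788+0.017162i, Y(Ω₂)=+0.102043-0.228242i
Total Σ_m = -0.215802-0.000000i. Multiply by 1.396263: -0.301317-0.000000i. P_4(cos γ) = -0.301317

-0.301317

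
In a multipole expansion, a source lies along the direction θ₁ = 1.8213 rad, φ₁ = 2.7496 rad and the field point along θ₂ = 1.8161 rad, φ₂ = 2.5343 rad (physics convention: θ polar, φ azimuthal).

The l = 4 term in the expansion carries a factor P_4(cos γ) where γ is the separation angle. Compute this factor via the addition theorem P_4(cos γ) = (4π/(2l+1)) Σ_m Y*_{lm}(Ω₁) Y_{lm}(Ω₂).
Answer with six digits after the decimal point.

0.793318

Term-by-term m-sum for l=4 (normalisation 4π/9 = 1.396263):
  m=-4: (0.001102, -0.389815) × (-0.296563, 0.256156) = (0.099527, 0.115887)  (running Σ = (0.099527, 0.115887))
  m=-3: (0.108516, -0.260418) × (-0.068940, 0.268779) = (0.062514, 0.047120)  (running Σ = (0.162040, 0.163007))
  m=-2: (-0.126689, 0.126332) × (-0.064457, -0.173233) = (0.030051, 0.013804)  (running Σ = (0.192091, 0.176810))
  m=-1: (-0.269825, 0.111542) × (-0.236784, -0.164540) = (0.082243, 0.017986)  (running Σ = (0.274334, 0.194796))
  m=0: (0.136321, -0.000000) × (0.143069, 0.000000) = (0.019503, 0.000000)  (running Σ = (0.293838, 0.194796))
  m=1: (0.269825, 0.111542) × (0.236784, -0.164540) = (0.082243, -0.017986)  (running Σ = (0.376081, 0.176810))
  m=2: (-0.126689, -0.126332) × (-0.064457, 0.173233) = (0.030051, -0.013804)  (running Σ = (0.406132, 0.163007))
  m=3: (-0.108516, -0.260418) × (0.068940, 0.268779) = (0.062514, -0.047120)  (running Σ = (0.468646, 0.115887))
  m=4: (0.001102, 0.389815) × (-0.296563, -0.256156) = (0.099527, -0.115887)  (running Σ = (0.568172, 0.000000))
Σ over m = (0.568172, 0.000000); ×(4π/9) → (0.793318, 0.000000). Real part: 0.793318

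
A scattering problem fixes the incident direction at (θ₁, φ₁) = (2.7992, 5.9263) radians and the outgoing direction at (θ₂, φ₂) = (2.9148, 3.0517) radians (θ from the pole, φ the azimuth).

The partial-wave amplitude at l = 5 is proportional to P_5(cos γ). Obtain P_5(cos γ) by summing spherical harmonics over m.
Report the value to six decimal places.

-0.302287

Addition theorem: P_5(cos γ) = (4π/11) Σ_m Y*_{lm}(Ω₁) Y_{lm}(Ω₂), m = −5…5:
  [-5]  conj(Y_{5,-5})(Ω₁) = -0.000420-0.001935i ; Y_{5,-5}(Ω₂) = -0.000240-0.000116i ; Δ = -0.000000+0.000001i
  [-4]  conj(Y_{5,-4})(Ω₁) = -0.002508+0.017387i ; Y_{5,-4}(Ω₂) = -0.003422-0.001286i ; Δ = +0.000031-0.000056i
  [-3]  conj(Y_{5,-3})(Ω₁) = +0.043858-0.080255i ; Y_{5,-3}(Ω₂) = -0.028601-0.007906i ; Δ = -0.001889+0.001949i
  [-2]  conj(Y_{5,-2})(Ω₁) = -0.226049+0.195782i ; Y_{5,-2}(Ω₂) = -0.151833-0.027595i ; Δ = +0.039724-0.023488i
  [-1]  conj(Y_{5,-1})(Ω₁) = +0.514925-0.191990i ; Y_{5,-1}(Ω₂) = -0.476117-0.042915i ; Δ = -0.253404+0.069312i
  [+0]  conj(Y_{5,0})(Ω₁) = -0.274087-0.000000i ; Y_{5,0}(Ω₂) = -0.607353+0.000000i ; Δ = +0.166467+0.000000i
  [+1]  conj(Y_{5,1})(Ω₁) = -0.514925-0.191990i ; Y_{5,1}(Ω₂) = +0.476117-0.042915i ; Δ = -0.253404-0.069312i
  [+2]  conj(Y_{5,2})(Ω₁) = -0.226049-0.195782i ; Y_{5,2}(Ω₂) = -0.151833+0.027595i ; Δ = +0.039724+0.023488i
  [+3]  conj(Y_{5,3})(Ω₁) = -0.043858-0.080255i ; Y_{5,3}(Ω₂) = +0.028601-0.007906i ; Δ = -0.001889-0.001949i
  [+4]  conj(Y_{5,4})(Ω₁) = -0.002508-0.017387i ; Y_{5,4}(Ω₂) = -0.003422+0.001286i ; Δ = +0.000031+0.000056i
  [+5]  conj(Y_{5,5})(Ω₁) = +0.000420-0.001935i ; Y_{5,5}(Ω₂) = +0.000240-0.000116i ; Δ = -0.000000-0.000001i
Total Σ_m = -0.264608-0.000000i. Multiply by 1.142397: -0.302287-0.000000i. P_5(cos γ) = -0.302287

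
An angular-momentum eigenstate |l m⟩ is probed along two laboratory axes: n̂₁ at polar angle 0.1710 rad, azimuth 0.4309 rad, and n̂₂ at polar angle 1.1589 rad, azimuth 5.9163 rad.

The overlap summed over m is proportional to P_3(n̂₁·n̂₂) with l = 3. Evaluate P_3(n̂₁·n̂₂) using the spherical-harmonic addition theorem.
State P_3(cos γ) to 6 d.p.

-0.436183

Term-by-term m-sum for l=3 (normalisation 4π/7 = 1.795196):
  term(m=-3) = -0.00048 + 0.00045j   from Y*(Ω₁)=0.00056 + 0.00198j, Y(Ω₂)=0.14544 + 0.28622j
  term(m=-2) = -0.00025 + 0.01002j   from Y*(Ω₁)=0.01899 + 0.02213j, Y(Ω₂)=0.25516 + 0.23008j
  term(m=-1) = -0.00871 - 0.00893j   from Y*(Ω₁)=0.19264 + 0.08856j, Y(Ω₂)=-0.05490 - 0.02110j
  term(m=+0) = -0.22409 + 0.00000j   from Y*(Ω₁)=0.68222 + 0.00000j, Y(Ω₂)=-0.32847 + 0.00000j
  term(m=+1) = -0.00871 + 0.00893j   from Y*(Ω₁)=-0.19264 + 0.08856j, Y(Ω₂)=0.05490 - 0.02110j
  term(m=+2) = -0.00025 - 0.01002j   from Y*(Ω₁)=0.01899 - 0.02213j, Y(Ω₂)=0.25516 - 0.23008j
  term(m=+3) = -0.00048 - 0.00045j   from Y*(Ω₁)=-0.00056 + 0.00198j, Y(Ω₂)=-0.14544 + 0.28622j
Total Σ_m = -0.24297 + 0.00000j. Multiply by 1.795196: -0.43618 + 0.00000j. P_3(cos γ) = -0.436183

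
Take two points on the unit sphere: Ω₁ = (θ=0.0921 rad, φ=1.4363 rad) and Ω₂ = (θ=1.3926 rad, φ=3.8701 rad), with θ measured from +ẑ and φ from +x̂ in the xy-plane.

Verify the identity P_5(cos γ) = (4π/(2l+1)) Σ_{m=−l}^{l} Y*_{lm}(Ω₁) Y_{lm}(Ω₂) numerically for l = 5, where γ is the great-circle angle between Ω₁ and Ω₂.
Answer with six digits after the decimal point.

0.191170

Addition theorem: P_5(cos γ) = (4π/11) Σ_m Y*_{lm}(Ω₁) Y_{lm}(Ω₂), m = −5…5:
  m=-5: (0.000002, 0.000002) × (0.375876, -0.205803) = (0.000001, 0.000001)  (running Σ = (0.000001, 0.000001))
  m=-4: (0.000090, -0.000054) × (-0.237776, -0.055063) = (-0.000024, 0.000008)  (running Σ = (-0.000023, 0.000008))
  m=-3: (-0.000837, -0.001961) × (-0.136409, -0.193220) = (-0.000265, 0.000429)  (running Σ = (-0.000288, 0.000438))
  m=-2: (-0.027173, 0.007491) × (-0.029922, 0.261838) = (-0.001148, -0.007339)  (running Σ = (-0.001436, -0.006901))
  m=-1: (0.030669, 0.226652) × (-0.136618, 0.121896) = (-0.031818, -0.027226)  (running Σ = (-0.033254, -0.034128))
  m=0: (0.877001, -0.000000) × (0.266647, 0.000000) = (0.233849, 0.000000)  (running Σ = (0.200595, -0.034128))
  m=1: (-0.030669, 0.226652) × (0.136618, 0.121896) = (-0.031818, 0.027226)  (running Σ = (0.168777, -0.006901))
  m=2: (-0.027173, -0.007491) × (-0.029922, -0.261838) = (-0.001148, 0.007339)  (running Σ = (0.167629, 0.000438))
  m=3: (0.000837, -0.001961) × (0.136409, -0.193220) = (-0.000265, -0.000429)  (running Σ = (0.167364, 0.000008))
  m=4: (0.000090, 0.000054) × (-0.237776, 0.055063) = (-0.000024, -0.000008)  (running Σ = (0.167340, 0.000001))
  m=5: (-0.000002, 0.000002) × (-0.375876, -0.205803) = (0.000001, -0.000001)  (running Σ = (0.167341, -0.000000))
Σ over m = (0.167341, -0.000000); ×(4π/11) → (0.191170, -0.000000). Real part: 0.191170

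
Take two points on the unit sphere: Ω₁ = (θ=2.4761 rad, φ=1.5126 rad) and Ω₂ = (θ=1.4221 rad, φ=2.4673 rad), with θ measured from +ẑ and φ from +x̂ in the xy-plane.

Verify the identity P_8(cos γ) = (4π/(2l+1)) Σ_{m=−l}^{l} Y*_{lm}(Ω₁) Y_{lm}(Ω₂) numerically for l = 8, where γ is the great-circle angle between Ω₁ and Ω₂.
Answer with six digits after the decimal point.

Summing Y*_{l m}(θ₁,φ₁)·Y_{l m}(θ₂,φ₂) over m ∈ [−8, 8]; prefactor 4π/(2·8+1) = 0.739198:
  [-8]  conj(Y_{8,-8})(Ω₁) = (0.009730, -0.004888) ; Y_{8,-8}(Ω₂) = (0.297283, -0.366160) ; Δ = (0.001103, -0.005016)
  [-7]  conj(Y_{8,-7})(Ω₁) = (0.021984, 0.050946) ; Y_{8,-7}(Ω₂) = (-0.002165, 0.282606) ; Δ = (-0.014445, 0.006102)
  [-6]  conj(Y_{8,-6})(Ω₁) = (-0.162307, 0.059095) ; Y_{8,-6}(Ω₂) = (0.146071, 0.185654) ; Δ = (-0.034680, -0.021501)
  [-5]  conj(Y_{8,-5})(Ω₁) = (-0.103444, -0.345410) ; Y_{8,-5}(Ω₂) = (-0.296371, -0.069353) ; Δ = (0.006703, 0.109544)
  [-4]  conj(Y_{8,-4})(Ω₁) = (0.468779, -0.111140) ; Y_{8,-4}(Ω₂) = (-0.134591, 0.064091) ; Δ = (-0.055970, 0.045003)
  [-3]  conj(Y_{8,-3})(Ω₁) = (0.051803, 0.293694) ; Y_{8,-3}(Ω₂) = (0.133858, -0.275640) ; Δ = (0.087888, 0.025034)
  [-2]  conj(Y_{8,-2})(Ω₁) = (0.177543, -0.020759) ; Y_{8,-2}(Ω₂) = (-0.023853, -0.105572) ; Δ = (-0.006426, -0.018248)
  [-1]  conj(Y_{8,-1})(Ω₁) = (0.023176, 0.397781) ; Y_{8,-1}(Ω₂) = (0.238478, 0.190607) ; Δ = (-0.070293, 0.099280)
  [+0]  conj(Y_{8,0})(Ω₁) = (0.056604, -0.000000) ; Y_{8,0}(Ω₂) = (0.095940, 0.000000) ; Δ = (0.005431, 0.000000)
  [+1]  conj(Y_{8,1})(Ω₁) = (-0.023176, 0.397781) ; Y_{8,1}(Ω₂) = (-0.238478, 0.190607) ; Δ = (-0.070293, -0.099280)
  [+2]  conj(Y_{8,2})(Ω₁) = (0.177543, 0.020759) ; Y_{8,2}(Ω₂) = (-0.023853, 0.105572) ; Δ = (-0.006426, 0.018248)
  [+3]  conj(Y_{8,3})(Ω₁) = (-0.051803, 0.293694) ; Y_{8,3}(Ω₂) = (-0.133858, -0.275640) ; Δ = (0.087888, -0.025034)
  [+4]  conj(Y_{8,4})(Ω₁) = (0.468779, 0.111140) ; Y_{8,4}(Ω₂) = (-0.134591, -0.064091) ; Δ = (-0.055970, -0.045003)
  [+5]  conj(Y_{8,5})(Ω₁) = (0.103444, -0.345410) ; Y_{8,5}(Ω₂) = (0.296371, -0.069353) ; Δ = (0.006703, -0.109544)
  [+6]  conj(Y_{8,6})(Ω₁) = (-0.162307, -0.059095) ; Y_{8,6}(Ω₂) = (0.146071, -0.185654) ; Δ = (-0.034680, 0.021501)
  [+7]  conj(Y_{8,7})(Ω₁) = (-0.021984, 0.050946) ; Y_{8,7}(Ω₂) = (0.002165, 0.282606) ; Δ = (-0.014445, -0.006102)
  [+8]  conj(Y_{8,8})(Ω₁) = (0.009730, 0.004888) ; Y_{8,8}(Ω₂) = (0.297283, 0.366160) ; Δ = (0.001103, 0.005016)
Total Σ_m = (-0.166812, -0.000000). Multiply by 0.739198: (-0.123307, -0.000000). P_8(cos γ) = -0.123307

-0.123307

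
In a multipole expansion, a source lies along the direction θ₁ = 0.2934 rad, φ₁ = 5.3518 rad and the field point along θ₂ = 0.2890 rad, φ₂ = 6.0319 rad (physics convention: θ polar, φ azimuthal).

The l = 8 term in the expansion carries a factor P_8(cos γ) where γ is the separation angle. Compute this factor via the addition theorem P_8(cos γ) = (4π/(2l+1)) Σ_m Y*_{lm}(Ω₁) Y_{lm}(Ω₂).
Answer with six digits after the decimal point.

Term-by-term m-sum for l=8 (normalisation 4π/17 = 0.739198):
  [-8]  conj(Y_{8,-8})(Ω₁) = +0.000010-0.000023i ; Y_{8,-8}(Ω₂) = -0.000010+0.000020i ; Δ = +0.000000+0.000000i
  [-7]  conj(Y_{8,-7})(Ω₁) = +0.000325-0.000078i ; Y_{8,-7}(Ω₂) = -0.000056+0.000296i ; Δ = +0.000000+0.000000i
  [-6]  conj(Y_{8,-6})(Ω₁) = +0.002156+0.001797i ; Y_{8,-6}(Ω₂) = +0.000163+0.002573i ; Δ = -0.000004+0.000006i
  [-5]  conj(Y_{8,-5})(Ω₁) = -0.000938+0.016897i ; Y_{8,-5}(Ω₂) = +0.004885+0.015025i ; Δ = -0.000258+0.000068i
  [-4]  conj(Y_{8,-4})(Ω₁) = -0.062702+0.041435i ; Y_{8,-4}(Ω₂) = +0.038254+0.060256i ; Δ = -0.004895-0.002193i
  [-3]  conj(Y_{8,-3})(Ω₁) = -0.226755-0.082114i ; Y_{8,-3}(Ω₂) = +0.170027+0.159626i ; Δ = -0.025447-0.050158i
  [-2]  conj(Y_{8,-2})(Ω₁) = -0.149070-0.495967i ; Y_{8,-2}(Ω₂) = +0.448036+0.246261i ; Δ = +0.055349-0.258921i
  [-1]  conj(Y_{8,-1})(Ω₁) = +0.349297-0.469719i ; Y_{8,-1}(Ω₂) = +0.576926+0.148103i ; Δ = +0.271085-0.219261i
  [+0]  conj(Y_{8,0})(Ω₁) = -0.053967-0.000000i ; Y_{8,0}(Ω₂) = -0.031919+0.000000i ; Δ = +0.001723+0.000000i
  [+1]  conj(Y_{8,1})(Ω₁) = -0.349297-0.469719i ; Y_{8,1}(Ω₂) = -0.576926+0.148103i ; Δ = +0.271085+0.219261i
  [+2]  conj(Y_{8,2})(Ω₁) = -0.149070+0.495967i ; Y_{8,2}(Ω₂) = +0.448036-0.246261i ; Δ = +0.055349+0.258921i
  [+3]  conj(Y_{8,3})(Ω₁) = +0.226755-0.082114i ; Y_{8,3}(Ω₂) = -0.170027+0.159626i ; Δ = -0.025447+0.050158i
  [+4]  conj(Y_{8,4})(Ω₁) = -0.062702-0.041435i ; Y_{8,4}(Ω₂) = +0.038254-0.060256i ; Δ = -0.004895+0.002193i
  [+5]  conj(Y_{8,5})(Ω₁) = +0.000938+0.016897i ; Y_{8,5}(Ω₂) = -0.004885+0.015025i ; Δ = -0.000258-0.000068i
  [+6]  conj(Y_{8,6})(Ω₁) = +0.002156-0.001797i ; Y_{8,6}(Ω₂) = +0.000163-0.002573i ; Δ = -0.000004-0.000006i
  [+7]  conj(Y_{8,7})(Ω₁) = -0.000325-0.000078i ; Y_{8,7}(Ω₂) = +0.000056+0.000296i ; Δ = +0.000000-0.000000i
  [+8]  conj(Y_{8,8})(Ω₁) = +0.000010+0.000023i ; Y_{8,8}(Ω₂) = -0.000010-0.000020i ; Δ = +0.000000-0.000000i
Accumulated sum +0.593380+0.000000i; after 4π/(2l+1) scaling, +0.438625+0.000000i ⇒ P_8 = 0.438625

0.438625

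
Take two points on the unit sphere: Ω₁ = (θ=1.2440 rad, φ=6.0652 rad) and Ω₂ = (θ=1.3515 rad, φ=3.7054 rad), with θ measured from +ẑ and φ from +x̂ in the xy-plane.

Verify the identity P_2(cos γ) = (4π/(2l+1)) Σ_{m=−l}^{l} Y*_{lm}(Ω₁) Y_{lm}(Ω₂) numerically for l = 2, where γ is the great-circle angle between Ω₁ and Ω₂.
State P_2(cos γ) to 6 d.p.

0.015383

Expand P_2 via completeness: Σ_{m} conj(Y_{2,m}) at Ω₁ times Y_{2,m} at Ω₂ —
  m=-2: Y*=0.31406 - 0.14631j  Y=0.15780 - 0.33244j  product 0.00092 - 0.12750j
  m=-1: Y*=0.22931 - 0.05079j  Y=-0.13865 + 0.08766j  product -0.02734 + 0.02714j
  m=+0: Y*=-0.21789 + 0.00000j  Y=-0.27061 + 0.00000j  product 0.05896 + 0.00000j
  m=+1: Y*=-0.22931 - 0.05079j  Y=0.13865 + 0.08766j  product -0.02734 - 0.02714j
  m=+2: Y*=0.31406 + 0.14631j  Y=0.15780 + 0.33244j  product 0.00092 + 0.12750j
Σ over m = 0.00612 + 0.00000j; ×(4π/5) → 0.01538 + 0.00000j. Real part: 0.015383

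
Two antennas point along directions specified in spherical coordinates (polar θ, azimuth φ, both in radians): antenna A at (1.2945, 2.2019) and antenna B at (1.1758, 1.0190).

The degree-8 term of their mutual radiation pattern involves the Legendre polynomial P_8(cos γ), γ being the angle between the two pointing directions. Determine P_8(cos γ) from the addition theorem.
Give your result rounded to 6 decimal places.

-0.211885

Expand P_8 via completeness: Σ_{m} conj(Y_{8,m}) at Ω₁ times Y_{8,m} at Ω₂ —
  m=-8: Y*=+0.124886-0.357086i  Y=-0.079721-0.259535i  product -0.102633-0.003945i
  m=-7: Y*=-0.410568+0.124607i  Y=+0.298881-0.340099i  product -0.080332+0.176877i
  m=-6: Y*=+0.027727+0.020862i  Y=+0.280147+0.047854i  product +0.006769+0.007171i
  m=-5: Y*=-0.004796+0.344371i  Y=-0.060953-0.151457i  product +0.052450-0.020264i
  m=-4: Y*=+0.135871-0.096422i  Y=+0.207890-0.281333i  product +0.001120-0.058270i
  m=-3: Y*=+0.257817+0.086158i  Y=-0.001363-0.000116i  product -0.000341-0.000147i
  m=-2: Y*=-0.065536-0.205587i  Y=-0.150409-0.298162i  product -0.051441+0.050462i
  m=-1: Y*=+0.138481-0.189491i  Y=+0.034197-0.055553i  product -0.005791-0.014173i
  m=+0: Y*=-0.228448-0.000000i  Y=-0.322870+0.000000i  product +0.073759+0.000000i
  m=+1: Y*=-0.138481-0.189491i  Y=-0.034197-0.055553i  product -0.005791+0.014173i
  m=+2: Y*=-0.065536+0.205587i  Y=-0.150409+0.298162i  product -0.051441-0.050462i
  m=+3: Y*=-0.257817+0.086158i  Y=+0.001363-0.000116i  product -0.000341+0.000147i
  m=+4: Y*=+0.135871+0.096422i  Y=+0.207890+0.281333i  product +0.001120+0.058270i
  m=+5: Y*=+0.004796+0.344371i  Y=+0.060953-0.151457i  product +0.052450+0.020264i
  m=+6: Y*=+0.027727-0.020862i  Y=+0.280147-0.047854i  product +0.006769-0.007171i
  m=+7: Y*=+0.410568+0.124607i  Y=-0.298881-0.340099i  product -0.080332-0.176877i
  m=+8: Y*=+0.124886+0.357086i  Y=-0.079721+0.259535i  product -0.102633+0.003945i
Total Σ_m = -0.286641+0.000000i. Multiply by 0.739198: -0.211885+0.000000i. P_8(cos γ) = -0.211885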